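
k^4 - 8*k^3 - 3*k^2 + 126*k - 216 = (k - 6)*(k - 3)^2*(k + 4)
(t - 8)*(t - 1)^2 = t^3 - 10*t^2 + 17*t - 8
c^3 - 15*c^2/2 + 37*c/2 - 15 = (c - 3)*(c - 5/2)*(c - 2)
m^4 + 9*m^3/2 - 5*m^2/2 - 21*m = m*(m - 2)*(m + 3)*(m + 7/2)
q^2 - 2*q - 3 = (q - 3)*(q + 1)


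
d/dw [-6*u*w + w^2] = -6*u + 2*w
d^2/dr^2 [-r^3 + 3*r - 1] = -6*r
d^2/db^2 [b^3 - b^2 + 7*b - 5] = 6*b - 2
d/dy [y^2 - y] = 2*y - 1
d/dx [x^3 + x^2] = x*(3*x + 2)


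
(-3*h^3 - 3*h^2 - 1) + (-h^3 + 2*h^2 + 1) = -4*h^3 - h^2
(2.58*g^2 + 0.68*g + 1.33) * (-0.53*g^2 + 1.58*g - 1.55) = -1.3674*g^4 + 3.716*g^3 - 3.6295*g^2 + 1.0474*g - 2.0615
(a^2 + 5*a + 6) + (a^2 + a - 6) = 2*a^2 + 6*a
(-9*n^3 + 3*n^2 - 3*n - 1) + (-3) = -9*n^3 + 3*n^2 - 3*n - 4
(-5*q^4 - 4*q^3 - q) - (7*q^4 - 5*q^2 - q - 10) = -12*q^4 - 4*q^3 + 5*q^2 + 10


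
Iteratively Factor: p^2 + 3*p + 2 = (p + 1)*(p + 2)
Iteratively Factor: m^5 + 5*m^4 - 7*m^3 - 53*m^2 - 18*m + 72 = (m + 2)*(m^4 + 3*m^3 - 13*m^2 - 27*m + 36) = (m + 2)*(m + 3)*(m^3 - 13*m + 12) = (m + 2)*(m + 3)*(m + 4)*(m^2 - 4*m + 3) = (m - 1)*(m + 2)*(m + 3)*(m + 4)*(m - 3)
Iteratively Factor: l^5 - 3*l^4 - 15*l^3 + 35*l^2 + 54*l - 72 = (l - 3)*(l^4 - 15*l^2 - 10*l + 24) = (l - 4)*(l - 3)*(l^3 + 4*l^2 + l - 6) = (l - 4)*(l - 3)*(l + 3)*(l^2 + l - 2) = (l - 4)*(l - 3)*(l + 2)*(l + 3)*(l - 1)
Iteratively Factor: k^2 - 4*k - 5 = (k - 5)*(k + 1)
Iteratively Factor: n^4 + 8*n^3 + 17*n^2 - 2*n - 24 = (n + 3)*(n^3 + 5*n^2 + 2*n - 8) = (n - 1)*(n + 3)*(n^2 + 6*n + 8) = (n - 1)*(n + 3)*(n + 4)*(n + 2)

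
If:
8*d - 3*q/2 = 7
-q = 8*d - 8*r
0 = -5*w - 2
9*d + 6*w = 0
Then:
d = 4/15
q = -146/45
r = -5/36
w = -2/5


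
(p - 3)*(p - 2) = p^2 - 5*p + 6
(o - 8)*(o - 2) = o^2 - 10*o + 16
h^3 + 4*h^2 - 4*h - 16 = (h - 2)*(h + 2)*(h + 4)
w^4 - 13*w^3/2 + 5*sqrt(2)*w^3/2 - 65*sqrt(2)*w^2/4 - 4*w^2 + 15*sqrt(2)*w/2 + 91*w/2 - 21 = (w - 6)*(w - 1/2)*(w - sqrt(2))*(w + 7*sqrt(2)/2)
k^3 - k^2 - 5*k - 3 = (k - 3)*(k + 1)^2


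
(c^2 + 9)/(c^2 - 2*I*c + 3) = (c + 3*I)/(c + I)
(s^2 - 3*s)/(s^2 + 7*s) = (s - 3)/(s + 7)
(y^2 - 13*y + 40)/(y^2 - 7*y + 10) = (y - 8)/(y - 2)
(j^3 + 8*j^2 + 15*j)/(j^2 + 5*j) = j + 3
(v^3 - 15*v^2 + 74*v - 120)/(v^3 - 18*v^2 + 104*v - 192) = (v - 5)/(v - 8)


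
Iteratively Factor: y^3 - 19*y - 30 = (y - 5)*(y^2 + 5*y + 6) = (y - 5)*(y + 2)*(y + 3)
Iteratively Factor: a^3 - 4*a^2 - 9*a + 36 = (a + 3)*(a^2 - 7*a + 12) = (a - 3)*(a + 3)*(a - 4)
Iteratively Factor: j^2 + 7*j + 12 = (j + 3)*(j + 4)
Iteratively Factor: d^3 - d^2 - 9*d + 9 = (d - 1)*(d^2 - 9) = (d - 3)*(d - 1)*(d + 3)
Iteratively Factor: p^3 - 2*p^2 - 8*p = (p)*(p^2 - 2*p - 8) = p*(p + 2)*(p - 4)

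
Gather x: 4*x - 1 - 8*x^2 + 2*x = -8*x^2 + 6*x - 1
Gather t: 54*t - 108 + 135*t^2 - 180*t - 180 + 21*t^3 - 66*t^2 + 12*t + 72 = 21*t^3 + 69*t^2 - 114*t - 216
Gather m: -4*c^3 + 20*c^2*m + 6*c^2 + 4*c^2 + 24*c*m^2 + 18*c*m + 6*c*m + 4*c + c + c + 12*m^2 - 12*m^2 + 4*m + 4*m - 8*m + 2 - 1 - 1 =-4*c^3 + 10*c^2 + 24*c*m^2 + 6*c + m*(20*c^2 + 24*c)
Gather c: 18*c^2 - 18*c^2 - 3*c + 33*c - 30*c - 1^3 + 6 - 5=0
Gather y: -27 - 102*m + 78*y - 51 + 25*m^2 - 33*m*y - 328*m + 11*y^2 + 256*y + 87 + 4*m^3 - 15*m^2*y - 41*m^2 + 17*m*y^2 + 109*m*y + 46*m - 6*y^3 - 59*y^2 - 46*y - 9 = 4*m^3 - 16*m^2 - 384*m - 6*y^3 + y^2*(17*m - 48) + y*(-15*m^2 + 76*m + 288)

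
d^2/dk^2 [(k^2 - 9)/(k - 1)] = -16/(k^3 - 3*k^2 + 3*k - 1)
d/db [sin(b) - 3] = cos(b)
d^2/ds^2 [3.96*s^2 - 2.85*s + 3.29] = 7.92000000000000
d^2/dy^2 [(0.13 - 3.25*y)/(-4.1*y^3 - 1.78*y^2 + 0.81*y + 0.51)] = (327.795*y^5 + 116.0874*y^4 + 27.00126*y^3 + 81.668028*y^2 + 17.195724*y - 3.091764)/(68.921*y^9 + 89.7654*y^8 - 1.87698*y^7 - 55.547828*y^6 - 21.961062*y^5 + 8.818182*y^4 + 7.079697*y^3 + 0.385101*y^2 - 0.632043*y - 0.132651)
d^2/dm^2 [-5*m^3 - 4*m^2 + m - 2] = -30*m - 8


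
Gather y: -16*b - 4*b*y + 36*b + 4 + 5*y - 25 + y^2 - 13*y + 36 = 20*b + y^2 + y*(-4*b - 8) + 15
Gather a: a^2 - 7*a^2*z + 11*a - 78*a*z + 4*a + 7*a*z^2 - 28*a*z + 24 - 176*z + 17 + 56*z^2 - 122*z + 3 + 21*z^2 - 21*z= a^2*(1 - 7*z) + a*(7*z^2 - 106*z + 15) + 77*z^2 - 319*z + 44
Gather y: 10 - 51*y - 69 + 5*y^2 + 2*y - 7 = 5*y^2 - 49*y - 66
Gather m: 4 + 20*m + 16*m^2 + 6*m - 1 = 16*m^2 + 26*m + 3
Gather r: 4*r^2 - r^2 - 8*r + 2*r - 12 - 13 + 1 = 3*r^2 - 6*r - 24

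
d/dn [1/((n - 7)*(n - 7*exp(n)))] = ((7 - n)*(n - 7*exp(n)) + (n - 7)^2*(7*exp(n) - 1))/((n - 7)^3*(n - 7*exp(n))^2)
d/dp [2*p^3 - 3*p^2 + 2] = 6*p*(p - 1)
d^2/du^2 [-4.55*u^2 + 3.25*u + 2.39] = -9.10000000000000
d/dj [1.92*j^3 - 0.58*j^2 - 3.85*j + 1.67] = 5.76*j^2 - 1.16*j - 3.85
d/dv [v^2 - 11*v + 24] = 2*v - 11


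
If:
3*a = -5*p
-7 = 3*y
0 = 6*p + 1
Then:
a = 5/18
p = -1/6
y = -7/3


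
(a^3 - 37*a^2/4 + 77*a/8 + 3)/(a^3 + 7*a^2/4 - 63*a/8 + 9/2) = (4*a^2 - 31*a - 8)/(4*a^2 + 13*a - 12)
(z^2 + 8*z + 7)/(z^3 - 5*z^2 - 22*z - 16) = (z + 7)/(z^2 - 6*z - 16)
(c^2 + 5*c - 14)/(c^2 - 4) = (c + 7)/(c + 2)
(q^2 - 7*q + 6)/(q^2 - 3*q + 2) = (q - 6)/(q - 2)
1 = 1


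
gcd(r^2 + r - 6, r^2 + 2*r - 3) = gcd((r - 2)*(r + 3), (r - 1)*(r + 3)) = r + 3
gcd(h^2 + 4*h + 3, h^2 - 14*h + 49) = 1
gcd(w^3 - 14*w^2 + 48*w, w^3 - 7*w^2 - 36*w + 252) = w - 6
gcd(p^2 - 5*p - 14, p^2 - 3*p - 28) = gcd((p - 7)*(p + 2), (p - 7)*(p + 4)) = p - 7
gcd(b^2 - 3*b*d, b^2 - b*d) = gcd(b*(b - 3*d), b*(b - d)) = b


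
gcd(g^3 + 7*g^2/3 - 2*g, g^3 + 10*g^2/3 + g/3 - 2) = g^2 + 7*g/3 - 2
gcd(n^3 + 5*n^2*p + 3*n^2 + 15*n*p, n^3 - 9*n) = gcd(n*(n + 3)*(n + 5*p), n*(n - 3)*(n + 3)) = n^2 + 3*n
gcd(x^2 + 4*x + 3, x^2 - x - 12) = x + 3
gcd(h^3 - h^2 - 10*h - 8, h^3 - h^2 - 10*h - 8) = h^3 - h^2 - 10*h - 8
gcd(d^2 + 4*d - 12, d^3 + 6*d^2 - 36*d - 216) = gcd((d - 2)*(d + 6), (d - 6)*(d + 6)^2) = d + 6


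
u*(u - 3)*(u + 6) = u^3 + 3*u^2 - 18*u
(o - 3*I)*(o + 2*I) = o^2 - I*o + 6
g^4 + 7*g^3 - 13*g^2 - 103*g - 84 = (g - 4)*(g + 1)*(g + 3)*(g + 7)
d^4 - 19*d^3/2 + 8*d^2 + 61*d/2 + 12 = (d - 8)*(d - 3)*(d + 1/2)*(d + 1)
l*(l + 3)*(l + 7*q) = l^3 + 7*l^2*q + 3*l^2 + 21*l*q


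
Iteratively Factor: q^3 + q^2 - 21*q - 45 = (q + 3)*(q^2 - 2*q - 15) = (q + 3)^2*(q - 5)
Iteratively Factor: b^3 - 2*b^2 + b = (b)*(b^2 - 2*b + 1) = b*(b - 1)*(b - 1)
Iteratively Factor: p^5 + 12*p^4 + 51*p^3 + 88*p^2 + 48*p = (p + 3)*(p^4 + 9*p^3 + 24*p^2 + 16*p) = p*(p + 3)*(p^3 + 9*p^2 + 24*p + 16) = p*(p + 3)*(p + 4)*(p^2 + 5*p + 4) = p*(p + 3)*(p + 4)^2*(p + 1)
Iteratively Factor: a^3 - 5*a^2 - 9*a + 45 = (a - 5)*(a^2 - 9) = (a - 5)*(a + 3)*(a - 3)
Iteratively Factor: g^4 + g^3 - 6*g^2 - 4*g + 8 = (g + 2)*(g^3 - g^2 - 4*g + 4) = (g - 1)*(g + 2)*(g^2 - 4) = (g - 1)*(g + 2)^2*(g - 2)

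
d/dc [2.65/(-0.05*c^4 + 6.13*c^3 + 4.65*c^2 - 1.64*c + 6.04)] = (0.53*c^3 - 48.7335*c^2 - 24.645*c + 4.346)/(-0.05*c^4 + 6.13*c^3 + 4.65*c^2 - 1.64*c + 6.04)^2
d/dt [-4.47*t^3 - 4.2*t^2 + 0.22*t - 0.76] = -13.41*t^2 - 8.4*t + 0.22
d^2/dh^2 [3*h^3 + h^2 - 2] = 18*h + 2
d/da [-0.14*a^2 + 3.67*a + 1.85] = 3.67 - 0.28*a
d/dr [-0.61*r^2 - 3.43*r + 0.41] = -1.22*r - 3.43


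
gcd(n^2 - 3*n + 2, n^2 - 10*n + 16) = n - 2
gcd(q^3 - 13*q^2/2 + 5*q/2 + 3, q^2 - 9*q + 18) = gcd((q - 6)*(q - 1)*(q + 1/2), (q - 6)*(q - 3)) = q - 6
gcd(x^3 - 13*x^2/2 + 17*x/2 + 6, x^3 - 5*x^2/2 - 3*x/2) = x^2 - 5*x/2 - 3/2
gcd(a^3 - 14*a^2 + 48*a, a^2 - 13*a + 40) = a - 8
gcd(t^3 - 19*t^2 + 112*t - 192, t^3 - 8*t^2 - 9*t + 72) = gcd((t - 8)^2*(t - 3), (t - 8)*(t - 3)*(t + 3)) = t^2 - 11*t + 24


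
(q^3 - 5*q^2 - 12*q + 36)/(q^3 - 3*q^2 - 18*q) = (q - 2)/q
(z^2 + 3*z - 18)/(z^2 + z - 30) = (z - 3)/(z - 5)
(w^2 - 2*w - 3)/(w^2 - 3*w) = (w + 1)/w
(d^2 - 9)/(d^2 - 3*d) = (d + 3)/d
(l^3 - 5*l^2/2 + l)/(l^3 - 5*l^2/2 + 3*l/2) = (2*l^2 - 5*l + 2)/(2*l^2 - 5*l + 3)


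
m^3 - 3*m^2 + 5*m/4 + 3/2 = (m - 2)*(m - 3/2)*(m + 1/2)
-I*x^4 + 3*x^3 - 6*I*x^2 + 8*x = x*(x - 2*I)*(x + 4*I)*(-I*x + 1)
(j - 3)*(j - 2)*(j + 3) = j^3 - 2*j^2 - 9*j + 18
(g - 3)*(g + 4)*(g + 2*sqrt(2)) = g^3 + g^2 + 2*sqrt(2)*g^2 - 12*g + 2*sqrt(2)*g - 24*sqrt(2)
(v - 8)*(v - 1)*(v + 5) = v^3 - 4*v^2 - 37*v + 40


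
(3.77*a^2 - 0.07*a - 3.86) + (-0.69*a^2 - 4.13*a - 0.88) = 3.08*a^2 - 4.2*a - 4.74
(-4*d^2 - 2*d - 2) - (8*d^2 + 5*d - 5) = -12*d^2 - 7*d + 3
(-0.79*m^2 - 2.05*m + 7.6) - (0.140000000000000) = -0.79*m^2 - 2.05*m + 7.46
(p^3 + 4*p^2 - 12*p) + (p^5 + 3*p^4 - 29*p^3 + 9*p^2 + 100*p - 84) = p^5 + 3*p^4 - 28*p^3 + 13*p^2 + 88*p - 84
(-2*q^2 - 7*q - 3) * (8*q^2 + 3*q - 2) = -16*q^4 - 62*q^3 - 41*q^2 + 5*q + 6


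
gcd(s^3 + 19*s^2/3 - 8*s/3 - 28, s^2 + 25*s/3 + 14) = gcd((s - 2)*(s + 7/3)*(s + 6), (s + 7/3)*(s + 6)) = s^2 + 25*s/3 + 14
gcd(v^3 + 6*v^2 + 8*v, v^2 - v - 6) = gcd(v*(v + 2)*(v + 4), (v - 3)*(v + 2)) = v + 2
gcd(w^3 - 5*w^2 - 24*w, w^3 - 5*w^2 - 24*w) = w^3 - 5*w^2 - 24*w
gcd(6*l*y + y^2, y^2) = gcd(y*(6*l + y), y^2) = y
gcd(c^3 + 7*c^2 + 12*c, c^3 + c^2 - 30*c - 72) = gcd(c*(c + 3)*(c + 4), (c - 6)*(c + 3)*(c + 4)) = c^2 + 7*c + 12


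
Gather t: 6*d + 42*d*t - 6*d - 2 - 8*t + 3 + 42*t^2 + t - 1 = 42*t^2 + t*(42*d - 7)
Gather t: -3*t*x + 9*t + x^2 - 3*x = t*(9 - 3*x) + x^2 - 3*x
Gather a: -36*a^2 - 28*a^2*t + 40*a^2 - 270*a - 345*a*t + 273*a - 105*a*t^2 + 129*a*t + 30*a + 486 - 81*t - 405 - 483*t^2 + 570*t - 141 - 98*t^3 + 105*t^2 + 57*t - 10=a^2*(4 - 28*t) + a*(-105*t^2 - 216*t + 33) - 98*t^3 - 378*t^2 + 546*t - 70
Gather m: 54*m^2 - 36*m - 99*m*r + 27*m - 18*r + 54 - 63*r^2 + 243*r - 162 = 54*m^2 + m*(-99*r - 9) - 63*r^2 + 225*r - 108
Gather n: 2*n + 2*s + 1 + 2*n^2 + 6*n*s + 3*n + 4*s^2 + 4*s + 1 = 2*n^2 + n*(6*s + 5) + 4*s^2 + 6*s + 2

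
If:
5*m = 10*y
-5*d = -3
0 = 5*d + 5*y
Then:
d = 3/5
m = -6/5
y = -3/5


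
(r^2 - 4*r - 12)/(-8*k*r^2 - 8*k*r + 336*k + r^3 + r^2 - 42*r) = (r + 2)/(-8*k*r - 56*k + r^2 + 7*r)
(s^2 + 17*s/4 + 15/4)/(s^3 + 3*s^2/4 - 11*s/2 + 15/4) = (4*s + 5)/(4*s^2 - 9*s + 5)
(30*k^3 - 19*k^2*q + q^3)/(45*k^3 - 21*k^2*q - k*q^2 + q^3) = (-2*k + q)/(-3*k + q)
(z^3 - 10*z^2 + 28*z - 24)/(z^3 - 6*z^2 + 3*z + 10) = (z^2 - 8*z + 12)/(z^2 - 4*z - 5)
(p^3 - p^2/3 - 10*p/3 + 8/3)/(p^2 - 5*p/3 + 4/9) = 3*(p^2 + p - 2)/(3*p - 1)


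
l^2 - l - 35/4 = (l - 7/2)*(l + 5/2)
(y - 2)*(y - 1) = y^2 - 3*y + 2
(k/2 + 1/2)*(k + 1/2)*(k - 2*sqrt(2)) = k^3/2 - sqrt(2)*k^2 + 3*k^2/4 - 3*sqrt(2)*k/2 + k/4 - sqrt(2)/2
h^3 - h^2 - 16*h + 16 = (h - 4)*(h - 1)*(h + 4)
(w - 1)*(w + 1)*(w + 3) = w^3 + 3*w^2 - w - 3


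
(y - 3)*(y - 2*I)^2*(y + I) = y^4 - 3*y^3 - 3*I*y^3 + 9*I*y^2 - 4*I*y + 12*I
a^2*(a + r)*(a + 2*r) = a^4 + 3*a^3*r + 2*a^2*r^2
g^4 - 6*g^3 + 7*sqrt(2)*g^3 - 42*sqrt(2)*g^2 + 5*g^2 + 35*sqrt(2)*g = g*(g - 5)*(g - 1)*(g + 7*sqrt(2))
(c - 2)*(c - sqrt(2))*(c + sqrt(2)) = c^3 - 2*c^2 - 2*c + 4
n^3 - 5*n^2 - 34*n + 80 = (n - 8)*(n - 2)*(n + 5)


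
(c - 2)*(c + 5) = c^2 + 3*c - 10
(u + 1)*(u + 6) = u^2 + 7*u + 6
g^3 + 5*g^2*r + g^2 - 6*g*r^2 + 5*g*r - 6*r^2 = (g + 1)*(g - r)*(g + 6*r)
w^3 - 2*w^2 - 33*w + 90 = (w - 5)*(w - 3)*(w + 6)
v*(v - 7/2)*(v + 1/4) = v^3 - 13*v^2/4 - 7*v/8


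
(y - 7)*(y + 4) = y^2 - 3*y - 28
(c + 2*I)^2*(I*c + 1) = I*c^3 - 3*c^2 - 4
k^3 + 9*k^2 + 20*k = k*(k + 4)*(k + 5)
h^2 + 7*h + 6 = (h + 1)*(h + 6)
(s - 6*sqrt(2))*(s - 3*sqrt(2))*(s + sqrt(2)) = s^3 - 8*sqrt(2)*s^2 + 18*s + 36*sqrt(2)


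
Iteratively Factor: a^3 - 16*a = (a + 4)*(a^2 - 4*a) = a*(a + 4)*(a - 4)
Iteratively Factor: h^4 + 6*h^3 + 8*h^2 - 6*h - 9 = (h + 3)*(h^3 + 3*h^2 - h - 3) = (h + 1)*(h + 3)*(h^2 + 2*h - 3) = (h - 1)*(h + 1)*(h + 3)*(h + 3)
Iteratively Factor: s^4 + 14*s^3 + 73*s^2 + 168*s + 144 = (s + 4)*(s^3 + 10*s^2 + 33*s + 36) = (s + 3)*(s + 4)*(s^2 + 7*s + 12) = (s + 3)*(s + 4)^2*(s + 3)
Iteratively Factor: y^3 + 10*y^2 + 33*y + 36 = (y + 3)*(y^2 + 7*y + 12) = (y + 3)*(y + 4)*(y + 3)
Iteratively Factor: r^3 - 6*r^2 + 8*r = (r)*(r^2 - 6*r + 8) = r*(r - 2)*(r - 4)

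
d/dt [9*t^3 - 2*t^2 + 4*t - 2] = 27*t^2 - 4*t + 4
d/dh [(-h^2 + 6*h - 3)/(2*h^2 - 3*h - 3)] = 9*(-h^2 + 2*h - 3)/(4*h^4 - 12*h^3 - 3*h^2 + 18*h + 9)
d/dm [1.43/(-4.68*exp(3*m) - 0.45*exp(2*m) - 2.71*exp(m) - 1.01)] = (20.0772*exp(2*m) + 1.287*exp(m) + 3.8753)*exp(m)/(4.68*exp(3*m) + 0.45*exp(2*m) + 2.71*exp(m) + 1.01)^2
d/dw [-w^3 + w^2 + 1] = w*(2 - 3*w)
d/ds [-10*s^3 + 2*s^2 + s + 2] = -30*s^2 + 4*s + 1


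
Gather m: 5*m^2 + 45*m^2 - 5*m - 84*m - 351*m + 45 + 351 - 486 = 50*m^2 - 440*m - 90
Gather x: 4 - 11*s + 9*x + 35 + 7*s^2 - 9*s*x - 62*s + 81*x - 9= 7*s^2 - 73*s + x*(90 - 9*s) + 30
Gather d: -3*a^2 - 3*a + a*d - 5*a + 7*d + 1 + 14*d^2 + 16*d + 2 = -3*a^2 - 8*a + 14*d^2 + d*(a + 23) + 3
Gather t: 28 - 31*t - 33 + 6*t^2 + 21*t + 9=6*t^2 - 10*t + 4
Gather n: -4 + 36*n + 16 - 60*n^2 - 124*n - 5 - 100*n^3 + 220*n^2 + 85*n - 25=-100*n^3 + 160*n^2 - 3*n - 18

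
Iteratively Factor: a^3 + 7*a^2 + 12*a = (a + 4)*(a^2 + 3*a) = (a + 3)*(a + 4)*(a)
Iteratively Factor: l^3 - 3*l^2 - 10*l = (l + 2)*(l^2 - 5*l) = l*(l + 2)*(l - 5)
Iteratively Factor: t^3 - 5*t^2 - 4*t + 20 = (t - 5)*(t^2 - 4) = (t - 5)*(t - 2)*(t + 2)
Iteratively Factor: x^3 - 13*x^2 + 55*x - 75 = (x - 3)*(x^2 - 10*x + 25) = (x - 5)*(x - 3)*(x - 5)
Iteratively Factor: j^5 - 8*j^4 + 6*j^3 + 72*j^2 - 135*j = (j)*(j^4 - 8*j^3 + 6*j^2 + 72*j - 135) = j*(j - 3)*(j^3 - 5*j^2 - 9*j + 45) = j*(j - 3)*(j + 3)*(j^2 - 8*j + 15) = j*(j - 3)^2*(j + 3)*(j - 5)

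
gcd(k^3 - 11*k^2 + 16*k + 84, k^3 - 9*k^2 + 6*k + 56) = k^2 - 5*k - 14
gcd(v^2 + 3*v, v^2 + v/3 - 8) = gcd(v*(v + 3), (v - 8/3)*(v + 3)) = v + 3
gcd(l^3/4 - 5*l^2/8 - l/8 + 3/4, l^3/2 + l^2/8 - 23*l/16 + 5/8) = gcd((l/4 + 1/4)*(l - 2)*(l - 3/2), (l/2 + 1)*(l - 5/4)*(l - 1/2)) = 1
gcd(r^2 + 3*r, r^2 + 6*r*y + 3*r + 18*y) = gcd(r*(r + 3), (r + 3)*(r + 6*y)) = r + 3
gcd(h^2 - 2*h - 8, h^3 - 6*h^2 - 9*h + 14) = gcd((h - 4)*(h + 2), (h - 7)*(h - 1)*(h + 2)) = h + 2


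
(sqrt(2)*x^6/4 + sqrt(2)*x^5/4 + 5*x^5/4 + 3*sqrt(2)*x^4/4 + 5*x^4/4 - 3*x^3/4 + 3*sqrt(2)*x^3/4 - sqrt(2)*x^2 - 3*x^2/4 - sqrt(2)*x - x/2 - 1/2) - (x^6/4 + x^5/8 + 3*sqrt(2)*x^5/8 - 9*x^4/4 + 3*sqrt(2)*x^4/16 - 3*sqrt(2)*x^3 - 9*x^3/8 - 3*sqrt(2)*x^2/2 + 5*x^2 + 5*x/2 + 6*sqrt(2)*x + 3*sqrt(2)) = -x^6/4 + sqrt(2)*x^6/4 - sqrt(2)*x^5/8 + 9*x^5/8 + 9*sqrt(2)*x^4/16 + 7*x^4/2 + 3*x^3/8 + 15*sqrt(2)*x^3/4 - 23*x^2/4 + sqrt(2)*x^2/2 - 7*sqrt(2)*x - 3*x - 3*sqrt(2) - 1/2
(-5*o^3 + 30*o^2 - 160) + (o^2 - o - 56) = -5*o^3 + 31*o^2 - o - 216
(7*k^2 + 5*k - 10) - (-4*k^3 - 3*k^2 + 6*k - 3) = 4*k^3 + 10*k^2 - k - 7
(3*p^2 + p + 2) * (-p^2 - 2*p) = -3*p^4 - 7*p^3 - 4*p^2 - 4*p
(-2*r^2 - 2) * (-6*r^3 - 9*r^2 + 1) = 12*r^5 + 18*r^4 + 12*r^3 + 16*r^2 - 2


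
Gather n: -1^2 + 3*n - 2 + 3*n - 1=6*n - 4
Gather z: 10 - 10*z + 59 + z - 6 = 63 - 9*z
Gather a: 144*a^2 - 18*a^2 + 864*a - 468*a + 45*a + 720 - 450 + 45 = 126*a^2 + 441*a + 315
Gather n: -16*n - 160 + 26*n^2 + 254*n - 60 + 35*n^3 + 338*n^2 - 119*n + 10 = 35*n^3 + 364*n^2 + 119*n - 210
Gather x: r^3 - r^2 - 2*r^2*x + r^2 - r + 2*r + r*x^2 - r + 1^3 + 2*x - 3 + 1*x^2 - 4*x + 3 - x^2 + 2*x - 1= r^3 - 2*r^2*x + r*x^2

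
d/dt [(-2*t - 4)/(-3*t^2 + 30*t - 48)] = 2*(t^2 - 10*t - 2*(t - 5)*(t + 2) + 16)/(3*(t^2 - 10*t + 16)^2)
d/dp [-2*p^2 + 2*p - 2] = 2 - 4*p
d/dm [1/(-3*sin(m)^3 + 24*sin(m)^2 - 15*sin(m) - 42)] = (3*sin(m)^2 - 16*sin(m) + 5)*cos(m)/(3*(sin(m)^3 - 8*sin(m)^2 + 5*sin(m) + 14)^2)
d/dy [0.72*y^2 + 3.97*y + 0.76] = 1.44*y + 3.97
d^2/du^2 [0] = 0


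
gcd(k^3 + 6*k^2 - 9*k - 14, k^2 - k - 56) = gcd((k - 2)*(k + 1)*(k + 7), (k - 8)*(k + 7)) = k + 7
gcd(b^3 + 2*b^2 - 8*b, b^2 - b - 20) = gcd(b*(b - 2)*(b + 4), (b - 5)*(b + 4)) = b + 4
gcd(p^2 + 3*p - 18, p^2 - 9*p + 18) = p - 3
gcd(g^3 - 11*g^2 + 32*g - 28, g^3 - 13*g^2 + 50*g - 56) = g^2 - 9*g + 14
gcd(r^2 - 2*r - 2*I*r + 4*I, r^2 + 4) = r - 2*I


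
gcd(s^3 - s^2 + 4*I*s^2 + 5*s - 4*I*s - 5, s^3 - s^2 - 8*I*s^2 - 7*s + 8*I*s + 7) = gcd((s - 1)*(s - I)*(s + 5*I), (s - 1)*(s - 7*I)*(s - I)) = s^2 + s*(-1 - I) + I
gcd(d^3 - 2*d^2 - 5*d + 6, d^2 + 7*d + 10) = d + 2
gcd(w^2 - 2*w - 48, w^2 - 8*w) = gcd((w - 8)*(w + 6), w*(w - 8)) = w - 8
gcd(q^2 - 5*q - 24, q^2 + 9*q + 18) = q + 3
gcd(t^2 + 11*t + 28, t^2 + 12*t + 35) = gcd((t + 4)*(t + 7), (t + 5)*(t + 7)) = t + 7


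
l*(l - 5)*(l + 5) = l^3 - 25*l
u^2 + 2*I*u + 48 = (u - 6*I)*(u + 8*I)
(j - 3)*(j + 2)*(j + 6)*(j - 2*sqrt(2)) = j^4 - 2*sqrt(2)*j^3 + 5*j^3 - 10*sqrt(2)*j^2 - 12*j^2 - 36*j + 24*sqrt(2)*j + 72*sqrt(2)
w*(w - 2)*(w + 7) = w^3 + 5*w^2 - 14*w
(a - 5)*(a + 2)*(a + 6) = a^3 + 3*a^2 - 28*a - 60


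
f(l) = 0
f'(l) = 0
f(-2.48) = 0.00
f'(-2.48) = 0.00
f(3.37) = 0.00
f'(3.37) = 0.00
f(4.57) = 0.00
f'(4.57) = 0.00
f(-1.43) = 0.00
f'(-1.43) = 0.00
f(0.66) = 0.00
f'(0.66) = 0.00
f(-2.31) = 0.00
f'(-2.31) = 0.00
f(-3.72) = 0.00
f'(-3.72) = 0.00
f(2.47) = 0.00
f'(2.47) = 0.00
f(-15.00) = 0.00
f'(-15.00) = 0.00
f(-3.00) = 0.00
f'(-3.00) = 0.00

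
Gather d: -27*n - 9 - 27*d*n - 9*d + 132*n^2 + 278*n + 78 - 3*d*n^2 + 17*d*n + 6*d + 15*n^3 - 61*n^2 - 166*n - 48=d*(-3*n^2 - 10*n - 3) + 15*n^3 + 71*n^2 + 85*n + 21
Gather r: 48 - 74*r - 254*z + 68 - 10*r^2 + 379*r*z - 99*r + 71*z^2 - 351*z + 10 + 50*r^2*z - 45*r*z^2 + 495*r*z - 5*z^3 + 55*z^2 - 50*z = r^2*(50*z - 10) + r*(-45*z^2 + 874*z - 173) - 5*z^3 + 126*z^2 - 655*z + 126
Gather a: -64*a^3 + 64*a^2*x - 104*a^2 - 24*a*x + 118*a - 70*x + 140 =-64*a^3 + a^2*(64*x - 104) + a*(118 - 24*x) - 70*x + 140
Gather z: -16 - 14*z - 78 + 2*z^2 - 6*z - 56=2*z^2 - 20*z - 150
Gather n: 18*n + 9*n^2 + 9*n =9*n^2 + 27*n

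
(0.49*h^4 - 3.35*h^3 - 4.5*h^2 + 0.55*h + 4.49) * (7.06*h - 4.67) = 3.4594*h^5 - 25.9393*h^4 - 16.1255*h^3 + 24.898*h^2 + 29.1309*h - 20.9683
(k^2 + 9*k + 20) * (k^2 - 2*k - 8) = k^4 + 7*k^3 - 6*k^2 - 112*k - 160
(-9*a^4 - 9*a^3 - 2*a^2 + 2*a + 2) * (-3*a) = 27*a^5 + 27*a^4 + 6*a^3 - 6*a^2 - 6*a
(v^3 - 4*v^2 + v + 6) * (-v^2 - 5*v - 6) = -v^5 - v^4 + 13*v^3 + 13*v^2 - 36*v - 36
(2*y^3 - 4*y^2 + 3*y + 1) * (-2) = -4*y^3 + 8*y^2 - 6*y - 2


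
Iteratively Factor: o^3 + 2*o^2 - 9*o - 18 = (o + 2)*(o^2 - 9) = (o + 2)*(o + 3)*(o - 3)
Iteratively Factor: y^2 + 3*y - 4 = (y - 1)*(y + 4)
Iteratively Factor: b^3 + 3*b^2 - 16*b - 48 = (b + 3)*(b^2 - 16) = (b + 3)*(b + 4)*(b - 4)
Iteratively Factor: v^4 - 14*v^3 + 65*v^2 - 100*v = (v - 5)*(v^3 - 9*v^2 + 20*v) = v*(v - 5)*(v^2 - 9*v + 20) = v*(v - 5)*(v - 4)*(v - 5)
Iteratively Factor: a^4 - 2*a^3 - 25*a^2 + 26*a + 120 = (a + 4)*(a^3 - 6*a^2 - a + 30) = (a + 2)*(a + 4)*(a^2 - 8*a + 15) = (a - 5)*(a + 2)*(a + 4)*(a - 3)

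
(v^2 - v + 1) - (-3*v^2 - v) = 4*v^2 + 1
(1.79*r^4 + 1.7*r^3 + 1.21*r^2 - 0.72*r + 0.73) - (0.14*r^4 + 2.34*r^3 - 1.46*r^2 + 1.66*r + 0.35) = 1.65*r^4 - 0.64*r^3 + 2.67*r^2 - 2.38*r + 0.38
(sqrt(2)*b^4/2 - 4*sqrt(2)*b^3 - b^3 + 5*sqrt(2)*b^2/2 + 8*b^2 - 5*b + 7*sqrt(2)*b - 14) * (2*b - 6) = sqrt(2)*b^5 - 11*sqrt(2)*b^4 - 2*b^4 + 22*b^3 + 29*sqrt(2)*b^3 - 58*b^2 - sqrt(2)*b^2 - 42*sqrt(2)*b + 2*b + 84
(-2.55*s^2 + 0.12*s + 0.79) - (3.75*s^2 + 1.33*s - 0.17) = -6.3*s^2 - 1.21*s + 0.96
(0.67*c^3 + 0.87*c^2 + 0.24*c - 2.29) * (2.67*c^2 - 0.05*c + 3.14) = 1.7889*c^5 + 2.2894*c^4 + 2.7011*c^3 - 3.3945*c^2 + 0.8681*c - 7.1906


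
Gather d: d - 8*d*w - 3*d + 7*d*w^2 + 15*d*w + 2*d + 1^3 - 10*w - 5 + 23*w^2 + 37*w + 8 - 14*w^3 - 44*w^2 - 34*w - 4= d*(7*w^2 + 7*w) - 14*w^3 - 21*w^2 - 7*w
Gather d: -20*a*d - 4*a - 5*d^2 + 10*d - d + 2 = -4*a - 5*d^2 + d*(9 - 20*a) + 2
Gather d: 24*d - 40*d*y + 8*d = d*(32 - 40*y)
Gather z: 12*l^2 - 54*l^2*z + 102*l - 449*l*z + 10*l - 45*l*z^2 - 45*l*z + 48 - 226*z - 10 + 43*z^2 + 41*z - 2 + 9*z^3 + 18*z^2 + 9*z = 12*l^2 + 112*l + 9*z^3 + z^2*(61 - 45*l) + z*(-54*l^2 - 494*l - 176) + 36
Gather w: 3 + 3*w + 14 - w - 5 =2*w + 12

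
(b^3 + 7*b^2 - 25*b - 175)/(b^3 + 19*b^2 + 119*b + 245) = (b - 5)/(b + 7)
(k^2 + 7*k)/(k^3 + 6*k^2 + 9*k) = (k + 7)/(k^2 + 6*k + 9)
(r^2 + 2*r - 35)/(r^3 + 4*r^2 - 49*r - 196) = (r - 5)/(r^2 - 3*r - 28)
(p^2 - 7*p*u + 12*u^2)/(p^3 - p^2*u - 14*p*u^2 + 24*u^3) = (p - 4*u)/(p^2 + 2*p*u - 8*u^2)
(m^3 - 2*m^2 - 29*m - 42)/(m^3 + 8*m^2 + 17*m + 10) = (m^2 - 4*m - 21)/(m^2 + 6*m + 5)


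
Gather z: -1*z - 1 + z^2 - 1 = z^2 - z - 2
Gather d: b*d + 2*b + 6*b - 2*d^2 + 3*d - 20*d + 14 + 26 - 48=8*b - 2*d^2 + d*(b - 17) - 8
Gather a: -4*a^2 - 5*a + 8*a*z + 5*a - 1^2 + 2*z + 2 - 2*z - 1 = -4*a^2 + 8*a*z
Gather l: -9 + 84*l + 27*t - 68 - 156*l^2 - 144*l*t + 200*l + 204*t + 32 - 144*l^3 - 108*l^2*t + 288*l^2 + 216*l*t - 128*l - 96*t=-144*l^3 + l^2*(132 - 108*t) + l*(72*t + 156) + 135*t - 45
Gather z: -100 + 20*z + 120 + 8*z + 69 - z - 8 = 27*z + 81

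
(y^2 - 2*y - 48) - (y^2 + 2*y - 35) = -4*y - 13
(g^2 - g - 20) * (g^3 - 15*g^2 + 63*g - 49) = g^5 - 16*g^4 + 58*g^3 + 188*g^2 - 1211*g + 980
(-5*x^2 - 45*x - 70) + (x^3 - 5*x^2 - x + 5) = x^3 - 10*x^2 - 46*x - 65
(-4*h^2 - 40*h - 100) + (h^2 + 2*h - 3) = -3*h^2 - 38*h - 103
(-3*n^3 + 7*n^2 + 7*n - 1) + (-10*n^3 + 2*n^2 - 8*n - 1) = -13*n^3 + 9*n^2 - n - 2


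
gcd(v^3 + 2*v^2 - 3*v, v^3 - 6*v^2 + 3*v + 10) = 1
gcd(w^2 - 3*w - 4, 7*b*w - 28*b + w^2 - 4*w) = w - 4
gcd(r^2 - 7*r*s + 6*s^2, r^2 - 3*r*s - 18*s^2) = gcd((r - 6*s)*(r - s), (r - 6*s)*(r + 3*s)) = r - 6*s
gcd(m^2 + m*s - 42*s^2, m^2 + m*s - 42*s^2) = -m^2 - m*s + 42*s^2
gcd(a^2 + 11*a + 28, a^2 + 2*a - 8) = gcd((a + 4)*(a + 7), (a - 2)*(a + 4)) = a + 4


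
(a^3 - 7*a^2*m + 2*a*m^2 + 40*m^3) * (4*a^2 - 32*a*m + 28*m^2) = 4*a^5 - 60*a^4*m + 260*a^3*m^2 - 100*a^2*m^3 - 1224*a*m^4 + 1120*m^5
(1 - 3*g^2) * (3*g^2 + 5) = -9*g^4 - 12*g^2 + 5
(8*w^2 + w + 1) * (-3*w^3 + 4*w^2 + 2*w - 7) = -24*w^5 + 29*w^4 + 17*w^3 - 50*w^2 - 5*w - 7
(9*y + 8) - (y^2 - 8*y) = -y^2 + 17*y + 8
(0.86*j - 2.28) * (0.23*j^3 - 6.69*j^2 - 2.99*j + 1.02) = 0.1978*j^4 - 6.2778*j^3 + 12.6818*j^2 + 7.6944*j - 2.3256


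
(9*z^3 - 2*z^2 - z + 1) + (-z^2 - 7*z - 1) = 9*z^3 - 3*z^2 - 8*z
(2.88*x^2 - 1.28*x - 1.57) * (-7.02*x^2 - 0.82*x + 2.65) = -20.2176*x^4 + 6.624*x^3 + 19.703*x^2 - 2.1046*x - 4.1605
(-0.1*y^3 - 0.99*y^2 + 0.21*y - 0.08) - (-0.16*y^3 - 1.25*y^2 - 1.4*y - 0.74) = 0.06*y^3 + 0.26*y^2 + 1.61*y + 0.66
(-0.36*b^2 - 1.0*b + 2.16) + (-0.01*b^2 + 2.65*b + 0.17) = -0.37*b^2 + 1.65*b + 2.33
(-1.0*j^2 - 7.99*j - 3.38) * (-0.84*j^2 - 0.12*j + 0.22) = 0.84*j^4 + 6.8316*j^3 + 3.578*j^2 - 1.3522*j - 0.7436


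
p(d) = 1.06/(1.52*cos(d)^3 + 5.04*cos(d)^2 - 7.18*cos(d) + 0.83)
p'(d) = 1.06*(4.56*sin(d)*cos(d)^2 + 10.08*sin(d)*cos(d) - 7.18*sin(d))/(1.52*cos(d)^3 + 5.04*cos(d)^2 - 7.18*cos(d) + 0.83)^2 = (4.8336*cos(d)^2 + 10.6848*cos(d) - 7.6108)*sin(d)/(1.52*cos(d)^3 + 5.04*cos(d)^2 - 7.18*cos(d) + 0.83)^2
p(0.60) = -1.31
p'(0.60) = 3.89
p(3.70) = 0.11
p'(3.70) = 0.08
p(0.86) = -0.82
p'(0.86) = 0.65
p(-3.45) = 0.10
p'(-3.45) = -0.03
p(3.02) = 0.09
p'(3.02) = -0.01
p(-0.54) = -1.60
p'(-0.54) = -6.00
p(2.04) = 0.21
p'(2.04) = -0.41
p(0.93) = -0.79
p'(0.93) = 0.23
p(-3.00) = 0.09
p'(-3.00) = 0.01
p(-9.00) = 0.10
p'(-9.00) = 0.05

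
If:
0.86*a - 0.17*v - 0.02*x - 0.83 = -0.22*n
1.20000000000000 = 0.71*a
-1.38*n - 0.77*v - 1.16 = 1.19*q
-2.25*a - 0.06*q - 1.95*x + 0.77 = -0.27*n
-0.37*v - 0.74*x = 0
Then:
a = 1.69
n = -0.56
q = -2.34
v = 3.12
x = -1.56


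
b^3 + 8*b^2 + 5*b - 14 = (b - 1)*(b + 2)*(b + 7)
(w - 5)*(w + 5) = w^2 - 25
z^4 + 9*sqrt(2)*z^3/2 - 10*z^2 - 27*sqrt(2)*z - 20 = (z - 2*sqrt(2))*(z + sqrt(2)/2)*(z + sqrt(2))*(z + 5*sqrt(2))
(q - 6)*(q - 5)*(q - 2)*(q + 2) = q^4 - 11*q^3 + 26*q^2 + 44*q - 120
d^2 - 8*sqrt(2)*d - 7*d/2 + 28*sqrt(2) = (d - 7/2)*(d - 8*sqrt(2))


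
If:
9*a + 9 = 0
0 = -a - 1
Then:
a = -1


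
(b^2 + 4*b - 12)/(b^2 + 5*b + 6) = (b^2 + 4*b - 12)/(b^2 + 5*b + 6)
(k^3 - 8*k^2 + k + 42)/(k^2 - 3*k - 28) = (k^2 - k - 6)/(k + 4)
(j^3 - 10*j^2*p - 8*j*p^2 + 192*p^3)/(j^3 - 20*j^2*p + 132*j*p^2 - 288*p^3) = (-j - 4*p)/(-j + 6*p)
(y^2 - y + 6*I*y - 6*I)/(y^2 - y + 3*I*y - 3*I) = (y + 6*I)/(y + 3*I)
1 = 1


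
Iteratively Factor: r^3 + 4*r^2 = (r + 4)*(r^2) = r*(r + 4)*(r)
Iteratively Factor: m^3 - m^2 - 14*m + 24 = (m - 3)*(m^2 + 2*m - 8) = (m - 3)*(m + 4)*(m - 2)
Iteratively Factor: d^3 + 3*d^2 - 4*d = (d - 1)*(d^2 + 4*d) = d*(d - 1)*(d + 4)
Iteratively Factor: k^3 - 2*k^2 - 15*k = (k - 5)*(k^2 + 3*k) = (k - 5)*(k + 3)*(k)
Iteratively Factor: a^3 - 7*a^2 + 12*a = (a - 3)*(a^2 - 4*a) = (a - 4)*(a - 3)*(a)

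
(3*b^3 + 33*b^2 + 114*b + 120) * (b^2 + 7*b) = 3*b^5 + 54*b^4 + 345*b^3 + 918*b^2 + 840*b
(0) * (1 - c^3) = 0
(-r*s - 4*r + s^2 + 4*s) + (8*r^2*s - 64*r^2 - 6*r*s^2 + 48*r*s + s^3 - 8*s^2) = 8*r^2*s - 64*r^2 - 6*r*s^2 + 47*r*s - 4*r + s^3 - 7*s^2 + 4*s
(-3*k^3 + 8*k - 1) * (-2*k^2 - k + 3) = 6*k^5 + 3*k^4 - 25*k^3 - 6*k^2 + 25*k - 3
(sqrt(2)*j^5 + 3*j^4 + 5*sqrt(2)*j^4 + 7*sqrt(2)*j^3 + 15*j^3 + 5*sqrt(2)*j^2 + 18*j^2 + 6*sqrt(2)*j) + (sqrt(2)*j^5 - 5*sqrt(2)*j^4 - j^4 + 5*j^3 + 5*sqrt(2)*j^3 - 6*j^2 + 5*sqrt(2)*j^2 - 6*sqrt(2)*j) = 2*sqrt(2)*j^5 + 2*j^4 + 12*sqrt(2)*j^3 + 20*j^3 + 12*j^2 + 10*sqrt(2)*j^2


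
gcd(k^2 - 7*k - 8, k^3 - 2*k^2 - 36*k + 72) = 1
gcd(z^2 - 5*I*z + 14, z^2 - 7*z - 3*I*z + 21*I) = 1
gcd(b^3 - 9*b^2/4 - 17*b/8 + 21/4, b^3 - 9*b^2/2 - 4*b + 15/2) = b + 3/2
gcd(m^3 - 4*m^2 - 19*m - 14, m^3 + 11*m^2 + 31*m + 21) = m + 1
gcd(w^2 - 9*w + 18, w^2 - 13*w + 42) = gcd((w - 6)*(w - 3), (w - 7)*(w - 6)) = w - 6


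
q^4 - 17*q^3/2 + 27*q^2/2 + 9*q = q*(q - 6)*(q - 3)*(q + 1/2)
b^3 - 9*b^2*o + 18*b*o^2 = b*(b - 6*o)*(b - 3*o)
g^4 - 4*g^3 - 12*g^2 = g^2*(g - 6)*(g + 2)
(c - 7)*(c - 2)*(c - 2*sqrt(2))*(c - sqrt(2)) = c^4 - 9*c^3 - 3*sqrt(2)*c^3 + 18*c^2 + 27*sqrt(2)*c^2 - 42*sqrt(2)*c - 36*c + 56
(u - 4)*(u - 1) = u^2 - 5*u + 4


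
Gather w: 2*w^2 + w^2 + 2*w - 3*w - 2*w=3*w^2 - 3*w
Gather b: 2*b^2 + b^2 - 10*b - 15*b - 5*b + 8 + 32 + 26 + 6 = 3*b^2 - 30*b + 72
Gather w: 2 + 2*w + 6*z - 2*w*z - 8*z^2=w*(2 - 2*z) - 8*z^2 + 6*z + 2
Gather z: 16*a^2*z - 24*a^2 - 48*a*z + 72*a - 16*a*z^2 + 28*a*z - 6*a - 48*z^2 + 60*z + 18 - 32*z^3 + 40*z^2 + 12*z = -24*a^2 + 66*a - 32*z^3 + z^2*(-16*a - 8) + z*(16*a^2 - 20*a + 72) + 18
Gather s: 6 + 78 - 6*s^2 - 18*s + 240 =-6*s^2 - 18*s + 324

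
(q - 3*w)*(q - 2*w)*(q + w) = q^3 - 4*q^2*w + q*w^2 + 6*w^3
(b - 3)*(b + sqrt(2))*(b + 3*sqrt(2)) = b^3 - 3*b^2 + 4*sqrt(2)*b^2 - 12*sqrt(2)*b + 6*b - 18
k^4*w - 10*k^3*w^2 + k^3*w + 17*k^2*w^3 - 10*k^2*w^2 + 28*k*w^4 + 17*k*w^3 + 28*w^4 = (k - 7*w)*(k - 4*w)*(k + w)*(k*w + w)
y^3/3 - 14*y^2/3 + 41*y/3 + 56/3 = (y/3 + 1/3)*(y - 8)*(y - 7)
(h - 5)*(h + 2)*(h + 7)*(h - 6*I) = h^4 + 4*h^3 - 6*I*h^3 - 31*h^2 - 24*I*h^2 - 70*h + 186*I*h + 420*I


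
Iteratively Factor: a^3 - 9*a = (a - 3)*(a^2 + 3*a) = a*(a - 3)*(a + 3)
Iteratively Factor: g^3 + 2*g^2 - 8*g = (g - 2)*(g^2 + 4*g) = (g - 2)*(g + 4)*(g)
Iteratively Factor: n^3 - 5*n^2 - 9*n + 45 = (n + 3)*(n^2 - 8*n + 15) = (n - 5)*(n + 3)*(n - 3)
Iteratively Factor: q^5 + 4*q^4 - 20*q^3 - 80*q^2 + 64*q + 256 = (q - 4)*(q^4 + 8*q^3 + 12*q^2 - 32*q - 64) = (q - 4)*(q + 4)*(q^3 + 4*q^2 - 4*q - 16) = (q - 4)*(q + 2)*(q + 4)*(q^2 + 2*q - 8) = (q - 4)*(q + 2)*(q + 4)^2*(q - 2)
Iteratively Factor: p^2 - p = (p - 1)*(p)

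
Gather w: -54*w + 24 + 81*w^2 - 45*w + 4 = 81*w^2 - 99*w + 28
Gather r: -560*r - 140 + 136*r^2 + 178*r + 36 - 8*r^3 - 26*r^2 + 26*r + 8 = -8*r^3 + 110*r^2 - 356*r - 96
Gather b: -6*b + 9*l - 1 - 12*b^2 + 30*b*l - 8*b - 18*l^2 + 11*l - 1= -12*b^2 + b*(30*l - 14) - 18*l^2 + 20*l - 2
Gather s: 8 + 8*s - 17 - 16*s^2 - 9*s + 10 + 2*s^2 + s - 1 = -14*s^2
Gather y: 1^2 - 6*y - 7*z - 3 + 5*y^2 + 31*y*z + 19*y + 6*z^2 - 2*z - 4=5*y^2 + y*(31*z + 13) + 6*z^2 - 9*z - 6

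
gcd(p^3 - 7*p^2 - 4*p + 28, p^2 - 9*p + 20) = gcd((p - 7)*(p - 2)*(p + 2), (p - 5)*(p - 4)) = 1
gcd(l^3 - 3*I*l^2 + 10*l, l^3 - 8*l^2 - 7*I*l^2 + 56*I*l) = l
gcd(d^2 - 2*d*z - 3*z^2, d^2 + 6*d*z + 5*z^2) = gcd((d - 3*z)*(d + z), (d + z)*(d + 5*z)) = d + z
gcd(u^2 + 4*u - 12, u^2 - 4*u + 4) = u - 2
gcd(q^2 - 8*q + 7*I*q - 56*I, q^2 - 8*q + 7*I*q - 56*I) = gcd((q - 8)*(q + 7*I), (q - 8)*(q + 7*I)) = q^2 + q*(-8 + 7*I) - 56*I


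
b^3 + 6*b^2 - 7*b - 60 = (b - 3)*(b + 4)*(b + 5)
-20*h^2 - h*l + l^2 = (-5*h + l)*(4*h + l)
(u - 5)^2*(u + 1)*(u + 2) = u^4 - 7*u^3 - 3*u^2 + 55*u + 50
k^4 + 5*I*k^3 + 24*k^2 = k^2*(k - 3*I)*(k + 8*I)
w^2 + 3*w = w*(w + 3)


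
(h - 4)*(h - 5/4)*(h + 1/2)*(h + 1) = h^4 - 15*h^3/4 - 19*h^2/8 + 39*h/8 + 5/2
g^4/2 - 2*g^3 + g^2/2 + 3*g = g*(g/2 + 1/2)*(g - 3)*(g - 2)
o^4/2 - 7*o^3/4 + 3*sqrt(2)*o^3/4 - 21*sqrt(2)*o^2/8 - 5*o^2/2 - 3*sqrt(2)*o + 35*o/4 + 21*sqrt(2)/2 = (o/2 + sqrt(2))*(o - 7/2)*(o - 3*sqrt(2)/2)*(o + sqrt(2))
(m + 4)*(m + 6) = m^2 + 10*m + 24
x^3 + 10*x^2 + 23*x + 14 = (x + 1)*(x + 2)*(x + 7)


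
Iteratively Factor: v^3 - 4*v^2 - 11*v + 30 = (v + 3)*(v^2 - 7*v + 10) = (v - 2)*(v + 3)*(v - 5)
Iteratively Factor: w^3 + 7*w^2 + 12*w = (w + 3)*(w^2 + 4*w) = (w + 3)*(w + 4)*(w)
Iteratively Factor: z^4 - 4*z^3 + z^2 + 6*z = (z - 3)*(z^3 - z^2 - 2*z) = z*(z - 3)*(z^2 - z - 2) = z*(z - 3)*(z - 2)*(z + 1)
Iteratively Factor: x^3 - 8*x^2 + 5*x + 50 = (x - 5)*(x^2 - 3*x - 10) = (x - 5)*(x + 2)*(x - 5)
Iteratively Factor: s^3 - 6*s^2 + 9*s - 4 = (s - 1)*(s^2 - 5*s + 4) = (s - 1)^2*(s - 4)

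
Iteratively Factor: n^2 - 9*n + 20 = (n - 5)*(n - 4)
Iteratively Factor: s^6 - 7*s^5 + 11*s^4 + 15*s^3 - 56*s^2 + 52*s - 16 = (s - 1)*(s^5 - 6*s^4 + 5*s^3 + 20*s^2 - 36*s + 16) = (s - 1)*(s + 2)*(s^4 - 8*s^3 + 21*s^2 - 22*s + 8) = (s - 1)^2*(s + 2)*(s^3 - 7*s^2 + 14*s - 8) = (s - 2)*(s - 1)^2*(s + 2)*(s^2 - 5*s + 4) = (s - 2)*(s - 1)^3*(s + 2)*(s - 4)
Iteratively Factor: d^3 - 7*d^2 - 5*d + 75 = (d + 3)*(d^2 - 10*d + 25) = (d - 5)*(d + 3)*(d - 5)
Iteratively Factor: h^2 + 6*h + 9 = (h + 3)*(h + 3)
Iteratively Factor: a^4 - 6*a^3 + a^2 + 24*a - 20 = (a - 5)*(a^3 - a^2 - 4*a + 4) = (a - 5)*(a + 2)*(a^2 - 3*a + 2) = (a - 5)*(a - 1)*(a + 2)*(a - 2)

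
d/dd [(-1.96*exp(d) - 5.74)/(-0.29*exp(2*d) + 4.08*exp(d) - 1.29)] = (-0.5684*exp(2*d) - 3.3292*exp(d) + 25.9476)*exp(d)/(0.0841*exp(4*d) - 2.3664*exp(3*d) + 17.3946*exp(2*d) - 10.5264*exp(d) + 1.6641)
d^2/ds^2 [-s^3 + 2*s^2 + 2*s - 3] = 4 - 6*s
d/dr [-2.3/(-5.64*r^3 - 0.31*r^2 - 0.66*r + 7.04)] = (-38.916*r^2 - 1.426*r - 1.518)/(5.64*r^3 + 0.31*r^2 + 0.66*r - 7.04)^2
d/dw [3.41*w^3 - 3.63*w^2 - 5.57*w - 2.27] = 10.23*w^2 - 7.26*w - 5.57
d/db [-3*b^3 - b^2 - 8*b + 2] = -9*b^2 - 2*b - 8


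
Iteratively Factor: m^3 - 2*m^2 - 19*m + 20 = (m - 1)*(m^2 - m - 20) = (m - 1)*(m + 4)*(m - 5)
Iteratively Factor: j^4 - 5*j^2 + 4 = (j + 1)*(j^3 - j^2 - 4*j + 4) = (j + 1)*(j + 2)*(j^2 - 3*j + 2) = (j - 1)*(j + 1)*(j + 2)*(j - 2)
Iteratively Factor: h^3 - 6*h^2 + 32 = (h - 4)*(h^2 - 2*h - 8) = (h - 4)*(h + 2)*(h - 4)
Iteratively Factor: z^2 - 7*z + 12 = (z - 3)*(z - 4)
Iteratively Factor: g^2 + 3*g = (g + 3)*(g)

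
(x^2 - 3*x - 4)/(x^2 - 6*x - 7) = (x - 4)/(x - 7)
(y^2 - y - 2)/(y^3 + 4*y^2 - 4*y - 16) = (y + 1)/(y^2 + 6*y + 8)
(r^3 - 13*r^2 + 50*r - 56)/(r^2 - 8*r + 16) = (r^2 - 9*r + 14)/(r - 4)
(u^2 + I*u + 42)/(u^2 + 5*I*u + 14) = (u - 6*I)/(u - 2*I)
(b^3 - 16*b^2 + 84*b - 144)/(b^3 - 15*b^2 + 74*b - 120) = (b - 6)/(b - 5)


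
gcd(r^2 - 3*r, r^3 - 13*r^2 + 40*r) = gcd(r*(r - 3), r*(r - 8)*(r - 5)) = r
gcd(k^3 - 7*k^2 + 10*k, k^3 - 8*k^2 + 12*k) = k^2 - 2*k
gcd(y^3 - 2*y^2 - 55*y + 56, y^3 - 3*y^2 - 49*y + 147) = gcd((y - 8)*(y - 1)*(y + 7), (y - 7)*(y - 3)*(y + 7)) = y + 7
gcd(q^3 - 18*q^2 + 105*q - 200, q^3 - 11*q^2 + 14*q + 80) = q^2 - 13*q + 40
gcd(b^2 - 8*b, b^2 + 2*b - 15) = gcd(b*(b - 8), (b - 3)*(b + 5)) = 1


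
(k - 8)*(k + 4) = k^2 - 4*k - 32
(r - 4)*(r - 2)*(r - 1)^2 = r^4 - 8*r^3 + 21*r^2 - 22*r + 8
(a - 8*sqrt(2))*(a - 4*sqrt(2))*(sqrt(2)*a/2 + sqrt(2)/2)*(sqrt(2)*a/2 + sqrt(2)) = a^4/2 - 6*sqrt(2)*a^3 + 3*a^3/2 - 18*sqrt(2)*a^2 + 33*a^2 - 12*sqrt(2)*a + 96*a + 64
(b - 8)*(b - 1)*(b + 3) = b^3 - 6*b^2 - 19*b + 24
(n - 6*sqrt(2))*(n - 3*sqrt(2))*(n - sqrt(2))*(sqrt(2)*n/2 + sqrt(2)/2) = sqrt(2)*n^4/2 - 10*n^3 + sqrt(2)*n^3/2 - 10*n^2 + 27*sqrt(2)*n^2 - 36*n + 27*sqrt(2)*n - 36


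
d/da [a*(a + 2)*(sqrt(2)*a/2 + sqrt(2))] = sqrt(2)*(a + 2)*(3*a + 2)/2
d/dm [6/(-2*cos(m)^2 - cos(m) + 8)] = -6*(4*cos(m) + 1)*sin(m)/(cos(m) + cos(2*m) - 7)^2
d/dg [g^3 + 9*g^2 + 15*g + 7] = 3*g^2 + 18*g + 15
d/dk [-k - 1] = -1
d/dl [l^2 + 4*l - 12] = 2*l + 4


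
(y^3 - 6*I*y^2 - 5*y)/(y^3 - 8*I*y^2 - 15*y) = (y - I)/(y - 3*I)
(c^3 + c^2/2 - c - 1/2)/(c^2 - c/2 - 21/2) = (-2*c^3 - c^2 + 2*c + 1)/(-2*c^2 + c + 21)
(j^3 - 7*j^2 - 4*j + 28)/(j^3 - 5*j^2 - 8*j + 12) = (j^2 - 9*j + 14)/(j^2 - 7*j + 6)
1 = 1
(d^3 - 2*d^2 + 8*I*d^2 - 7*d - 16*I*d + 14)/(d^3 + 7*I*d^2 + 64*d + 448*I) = (d^2 + d*(-2 + I) - 2*I)/(d^2 + 64)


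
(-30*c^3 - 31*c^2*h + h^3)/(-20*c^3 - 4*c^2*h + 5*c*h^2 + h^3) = (6*c^2 + 5*c*h - h^2)/(4*c^2 - h^2)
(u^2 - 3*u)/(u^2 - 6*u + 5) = u*(u - 3)/(u^2 - 6*u + 5)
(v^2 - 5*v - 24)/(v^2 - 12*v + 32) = (v + 3)/(v - 4)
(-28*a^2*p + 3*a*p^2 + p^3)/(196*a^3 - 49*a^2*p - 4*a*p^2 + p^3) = p/(-7*a + p)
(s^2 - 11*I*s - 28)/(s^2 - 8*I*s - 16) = (s - 7*I)/(s - 4*I)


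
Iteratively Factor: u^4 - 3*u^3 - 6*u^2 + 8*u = (u - 4)*(u^3 + u^2 - 2*u) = u*(u - 4)*(u^2 + u - 2) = u*(u - 4)*(u + 2)*(u - 1)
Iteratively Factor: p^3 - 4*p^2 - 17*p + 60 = (p - 3)*(p^2 - p - 20) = (p - 5)*(p - 3)*(p + 4)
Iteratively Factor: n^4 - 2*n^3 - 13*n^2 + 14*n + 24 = (n - 2)*(n^3 - 13*n - 12) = (n - 2)*(n + 3)*(n^2 - 3*n - 4) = (n - 4)*(n - 2)*(n + 3)*(n + 1)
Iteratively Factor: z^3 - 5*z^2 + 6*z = (z - 2)*(z^2 - 3*z) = (z - 3)*(z - 2)*(z)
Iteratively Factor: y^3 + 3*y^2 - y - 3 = (y + 1)*(y^2 + 2*y - 3) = (y + 1)*(y + 3)*(y - 1)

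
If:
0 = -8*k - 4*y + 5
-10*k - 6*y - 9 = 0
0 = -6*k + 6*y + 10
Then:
No Solution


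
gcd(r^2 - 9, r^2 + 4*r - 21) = r - 3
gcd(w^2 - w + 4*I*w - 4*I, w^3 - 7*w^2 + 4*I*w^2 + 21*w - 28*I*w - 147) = 1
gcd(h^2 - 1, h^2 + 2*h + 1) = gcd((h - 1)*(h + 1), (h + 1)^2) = h + 1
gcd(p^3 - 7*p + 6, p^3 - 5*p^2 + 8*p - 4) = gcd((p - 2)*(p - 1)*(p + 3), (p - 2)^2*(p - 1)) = p^2 - 3*p + 2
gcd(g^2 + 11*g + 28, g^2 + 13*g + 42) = g + 7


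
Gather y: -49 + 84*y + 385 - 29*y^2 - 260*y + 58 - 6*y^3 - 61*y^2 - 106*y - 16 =-6*y^3 - 90*y^2 - 282*y + 378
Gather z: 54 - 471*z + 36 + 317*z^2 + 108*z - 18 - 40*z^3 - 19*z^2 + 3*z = -40*z^3 + 298*z^2 - 360*z + 72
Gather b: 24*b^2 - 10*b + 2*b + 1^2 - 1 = 24*b^2 - 8*b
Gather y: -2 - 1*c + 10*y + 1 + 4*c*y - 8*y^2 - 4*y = -c - 8*y^2 + y*(4*c + 6) - 1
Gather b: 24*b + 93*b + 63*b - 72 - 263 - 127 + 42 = 180*b - 420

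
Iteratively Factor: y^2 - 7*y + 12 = (y - 3)*(y - 4)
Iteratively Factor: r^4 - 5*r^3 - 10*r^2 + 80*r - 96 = (r + 4)*(r^3 - 9*r^2 + 26*r - 24) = (r - 3)*(r + 4)*(r^2 - 6*r + 8) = (r - 3)*(r - 2)*(r + 4)*(r - 4)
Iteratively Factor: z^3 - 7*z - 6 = (z + 2)*(z^2 - 2*z - 3) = (z + 1)*(z + 2)*(z - 3)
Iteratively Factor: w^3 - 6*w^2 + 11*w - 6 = (w - 2)*(w^2 - 4*w + 3) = (w - 3)*(w - 2)*(w - 1)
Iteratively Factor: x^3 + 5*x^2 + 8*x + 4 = (x + 2)*(x^2 + 3*x + 2) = (x + 1)*(x + 2)*(x + 2)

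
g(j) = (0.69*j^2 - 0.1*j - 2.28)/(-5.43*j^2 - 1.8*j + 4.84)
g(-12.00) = -0.13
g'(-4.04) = 0.01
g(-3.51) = -0.12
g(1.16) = 0.32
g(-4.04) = -0.12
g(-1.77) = -0.01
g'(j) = (1.38*j - 0.1)/(-5.43*j^2 - 1.8*j + 4.84) + (10.86*j + 1.8)*(0.69*j^2 - 0.1*j - 2.28)/(-5.43*j^2 - 1.8*j + 4.84)^2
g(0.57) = -1.03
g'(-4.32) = 0.01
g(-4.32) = -0.12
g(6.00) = -0.11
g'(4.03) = -0.01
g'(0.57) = -3.68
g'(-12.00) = -0.00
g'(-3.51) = 0.01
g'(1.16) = -1.35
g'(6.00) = -0.00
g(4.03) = -0.09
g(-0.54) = -0.48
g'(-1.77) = 0.27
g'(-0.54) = 0.26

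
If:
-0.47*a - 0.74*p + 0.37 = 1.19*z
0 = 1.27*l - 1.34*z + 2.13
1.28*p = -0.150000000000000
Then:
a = 0.971742021276596 - 2.53191489361702*z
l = 1.05511811023622*z - 1.67716535433071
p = -0.12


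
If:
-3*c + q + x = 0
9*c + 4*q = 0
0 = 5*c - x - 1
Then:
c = -4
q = 9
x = -21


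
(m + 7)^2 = m^2 + 14*m + 49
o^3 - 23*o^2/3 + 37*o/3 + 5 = (o - 5)*(o - 3)*(o + 1/3)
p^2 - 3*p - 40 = (p - 8)*(p + 5)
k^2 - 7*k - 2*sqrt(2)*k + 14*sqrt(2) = (k - 7)*(k - 2*sqrt(2))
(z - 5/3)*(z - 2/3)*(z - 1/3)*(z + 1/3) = z^4 - 7*z^3/3 + z^2 + 7*z/27 - 10/81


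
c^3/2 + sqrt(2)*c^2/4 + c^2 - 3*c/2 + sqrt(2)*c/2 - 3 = (c/2 + 1)*(c - sqrt(2))*(c + 3*sqrt(2)/2)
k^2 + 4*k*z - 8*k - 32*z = (k - 8)*(k + 4*z)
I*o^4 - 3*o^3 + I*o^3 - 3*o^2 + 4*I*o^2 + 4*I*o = o*(o + 1)*(o + 4*I)*(I*o + 1)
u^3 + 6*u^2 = u^2*(u + 6)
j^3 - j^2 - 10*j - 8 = (j - 4)*(j + 1)*(j + 2)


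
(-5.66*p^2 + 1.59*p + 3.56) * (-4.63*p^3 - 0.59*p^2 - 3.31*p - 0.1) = 26.2058*p^5 - 4.0223*p^4 + 1.3137*p^3 - 6.7973*p^2 - 11.9426*p - 0.356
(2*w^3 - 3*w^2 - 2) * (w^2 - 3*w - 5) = 2*w^5 - 9*w^4 - w^3 + 13*w^2 + 6*w + 10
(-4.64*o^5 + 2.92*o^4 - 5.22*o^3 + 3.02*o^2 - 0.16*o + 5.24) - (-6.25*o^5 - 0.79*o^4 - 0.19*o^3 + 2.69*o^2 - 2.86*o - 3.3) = 1.61*o^5 + 3.71*o^4 - 5.03*o^3 + 0.33*o^2 + 2.7*o + 8.54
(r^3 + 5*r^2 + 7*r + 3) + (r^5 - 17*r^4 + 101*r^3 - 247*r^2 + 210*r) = r^5 - 17*r^4 + 102*r^3 - 242*r^2 + 217*r + 3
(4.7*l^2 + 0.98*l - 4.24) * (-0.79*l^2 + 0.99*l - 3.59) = -3.713*l^4 + 3.8788*l^3 - 12.5532*l^2 - 7.7158*l + 15.2216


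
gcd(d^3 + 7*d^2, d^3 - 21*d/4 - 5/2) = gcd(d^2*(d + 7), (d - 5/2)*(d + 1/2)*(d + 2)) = 1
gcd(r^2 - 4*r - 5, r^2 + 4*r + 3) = r + 1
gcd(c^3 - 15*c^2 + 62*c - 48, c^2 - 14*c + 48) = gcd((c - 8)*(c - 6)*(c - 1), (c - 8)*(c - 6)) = c^2 - 14*c + 48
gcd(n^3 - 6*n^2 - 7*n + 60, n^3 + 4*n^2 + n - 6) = n + 3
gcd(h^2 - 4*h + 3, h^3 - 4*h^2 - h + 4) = h - 1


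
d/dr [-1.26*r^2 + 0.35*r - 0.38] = 0.35 - 2.52*r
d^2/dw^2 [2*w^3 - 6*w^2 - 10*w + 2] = 12*w - 12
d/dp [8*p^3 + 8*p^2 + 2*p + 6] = 24*p^2 + 16*p + 2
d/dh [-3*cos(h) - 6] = 3*sin(h)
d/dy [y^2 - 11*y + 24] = 2*y - 11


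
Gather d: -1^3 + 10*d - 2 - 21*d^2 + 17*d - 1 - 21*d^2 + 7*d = -42*d^2 + 34*d - 4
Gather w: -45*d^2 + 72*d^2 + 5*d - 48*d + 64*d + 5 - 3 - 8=27*d^2 + 21*d - 6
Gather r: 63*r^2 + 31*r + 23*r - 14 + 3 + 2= 63*r^2 + 54*r - 9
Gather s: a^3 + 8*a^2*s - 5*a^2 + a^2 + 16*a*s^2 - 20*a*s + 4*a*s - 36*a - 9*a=a^3 - 4*a^2 + 16*a*s^2 - 45*a + s*(8*a^2 - 16*a)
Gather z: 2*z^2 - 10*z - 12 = 2*z^2 - 10*z - 12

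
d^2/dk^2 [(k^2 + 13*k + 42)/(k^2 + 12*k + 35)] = 2/(k^3 + 15*k^2 + 75*k + 125)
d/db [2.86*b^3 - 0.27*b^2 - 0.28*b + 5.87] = 8.58*b^2 - 0.54*b - 0.28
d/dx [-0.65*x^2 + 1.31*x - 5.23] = 1.31 - 1.3*x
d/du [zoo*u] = zoo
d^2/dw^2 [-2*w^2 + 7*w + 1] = -4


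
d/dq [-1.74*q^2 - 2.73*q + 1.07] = -3.48*q - 2.73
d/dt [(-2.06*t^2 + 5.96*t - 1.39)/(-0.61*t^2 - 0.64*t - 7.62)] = (4.954*t^2 + 29.6986*t - 46.3048)/(0.3721*t^4 + 0.7808*t^3 + 9.706*t^2 + 9.7536*t + 58.0644)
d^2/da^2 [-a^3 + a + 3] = -6*a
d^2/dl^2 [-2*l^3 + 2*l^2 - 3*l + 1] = 4 - 12*l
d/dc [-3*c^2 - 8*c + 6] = -6*c - 8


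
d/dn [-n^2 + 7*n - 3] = 7 - 2*n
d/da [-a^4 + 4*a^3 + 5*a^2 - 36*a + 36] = -4*a^3 + 12*a^2 + 10*a - 36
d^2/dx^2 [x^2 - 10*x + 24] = 2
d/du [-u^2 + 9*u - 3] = 9 - 2*u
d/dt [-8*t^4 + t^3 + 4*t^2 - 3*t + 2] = -32*t^3 + 3*t^2 + 8*t - 3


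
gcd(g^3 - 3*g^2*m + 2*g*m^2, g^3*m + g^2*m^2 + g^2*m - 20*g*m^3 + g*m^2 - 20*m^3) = 1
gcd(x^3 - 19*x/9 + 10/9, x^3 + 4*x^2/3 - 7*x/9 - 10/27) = x^2 + x - 10/9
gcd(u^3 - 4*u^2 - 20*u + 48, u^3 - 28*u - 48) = u^2 - 2*u - 24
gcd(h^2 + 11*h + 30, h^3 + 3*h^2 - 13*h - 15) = h + 5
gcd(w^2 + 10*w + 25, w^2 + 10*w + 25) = w^2 + 10*w + 25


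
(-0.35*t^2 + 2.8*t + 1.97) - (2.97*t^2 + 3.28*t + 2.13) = -3.32*t^2 - 0.48*t - 0.16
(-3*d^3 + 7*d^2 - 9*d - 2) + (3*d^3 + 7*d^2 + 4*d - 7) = 14*d^2 - 5*d - 9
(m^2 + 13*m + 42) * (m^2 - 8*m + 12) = m^4 + 5*m^3 - 50*m^2 - 180*m + 504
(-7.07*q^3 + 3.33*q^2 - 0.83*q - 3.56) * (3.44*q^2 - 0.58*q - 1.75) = -24.3208*q^5 + 15.5558*q^4 + 7.5859*q^3 - 17.5925*q^2 + 3.5173*q + 6.23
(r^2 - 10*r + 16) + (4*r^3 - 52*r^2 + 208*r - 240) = 4*r^3 - 51*r^2 + 198*r - 224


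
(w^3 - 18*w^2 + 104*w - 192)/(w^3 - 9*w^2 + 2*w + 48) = (w^2 - 10*w + 24)/(w^2 - w - 6)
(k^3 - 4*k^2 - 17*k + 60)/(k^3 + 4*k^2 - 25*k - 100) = (k - 3)/(k + 5)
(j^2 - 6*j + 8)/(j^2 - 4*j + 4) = (j - 4)/(j - 2)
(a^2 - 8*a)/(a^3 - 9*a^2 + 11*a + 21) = a*(a - 8)/(a^3 - 9*a^2 + 11*a + 21)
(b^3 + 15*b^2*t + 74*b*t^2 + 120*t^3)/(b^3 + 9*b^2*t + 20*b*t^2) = (b + 6*t)/b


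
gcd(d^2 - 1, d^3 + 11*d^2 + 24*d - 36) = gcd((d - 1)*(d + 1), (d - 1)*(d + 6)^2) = d - 1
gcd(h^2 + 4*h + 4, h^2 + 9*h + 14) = h + 2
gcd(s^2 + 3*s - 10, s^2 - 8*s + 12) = s - 2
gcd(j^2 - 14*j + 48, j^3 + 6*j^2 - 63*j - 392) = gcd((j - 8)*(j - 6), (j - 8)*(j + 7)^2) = j - 8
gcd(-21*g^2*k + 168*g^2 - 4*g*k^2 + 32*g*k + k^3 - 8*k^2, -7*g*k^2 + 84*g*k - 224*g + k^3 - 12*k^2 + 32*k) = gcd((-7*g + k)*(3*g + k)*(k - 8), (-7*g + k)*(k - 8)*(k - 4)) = 7*g*k - 56*g - k^2 + 8*k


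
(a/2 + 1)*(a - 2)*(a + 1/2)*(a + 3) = a^4/2 + 7*a^3/4 - 5*a^2/4 - 7*a - 3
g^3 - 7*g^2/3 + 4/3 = (g - 2)*(g - 1)*(g + 2/3)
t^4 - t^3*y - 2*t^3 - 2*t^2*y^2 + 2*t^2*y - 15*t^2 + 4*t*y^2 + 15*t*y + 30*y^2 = (t - 5)*(t + 3)*(t - 2*y)*(t + y)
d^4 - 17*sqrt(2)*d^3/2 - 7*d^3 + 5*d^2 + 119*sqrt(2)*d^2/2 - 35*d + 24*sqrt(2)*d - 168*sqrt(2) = (d - 7)*(d - 8*sqrt(2))*(d - 3*sqrt(2)/2)*(d + sqrt(2))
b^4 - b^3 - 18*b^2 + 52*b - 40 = (b - 2)^3*(b + 5)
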